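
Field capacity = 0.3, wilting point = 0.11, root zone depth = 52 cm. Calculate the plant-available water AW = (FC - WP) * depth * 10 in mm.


Step 1: Available water = (FC - WP) * depth * 10
Step 2: AW = (0.3 - 0.11) * 52 * 10
Step 3: AW = 0.19 * 52 * 10
Step 4: AW = 98.8 mm

98.8


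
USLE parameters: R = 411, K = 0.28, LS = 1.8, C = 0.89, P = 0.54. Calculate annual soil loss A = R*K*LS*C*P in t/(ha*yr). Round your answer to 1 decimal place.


Step 1: A = R * K * LS * C * P
Step 2: R * K = 411 * 0.28 = 115.08
Step 3: (R*K) * LS = 115.08 * 1.8 = 207.144
Step 4: * C * P = 207.144 * 0.89 * 0.54 = 99.6
Step 5: A = 99.6 t/(ha*yr)

99.6


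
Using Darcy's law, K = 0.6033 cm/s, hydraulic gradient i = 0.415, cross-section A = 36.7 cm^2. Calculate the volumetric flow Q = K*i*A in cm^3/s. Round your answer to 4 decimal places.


Step 1: Apply Darcy's law: Q = K * i * A
Step 2: Q = 0.6033 * 0.415 * 36.7
Step 3: Q = 9.1886 cm^3/s

9.1886


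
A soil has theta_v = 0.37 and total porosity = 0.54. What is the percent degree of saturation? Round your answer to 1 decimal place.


Step 1: S = 100 * theta_v / n
Step 2: S = 100 * 0.37 / 0.54
Step 3: S = 68.5%

68.5


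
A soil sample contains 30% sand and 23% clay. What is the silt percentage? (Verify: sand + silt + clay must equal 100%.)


Step 1: sand + silt + clay = 100%
Step 2: silt = 100 - sand - clay
Step 3: silt = 100 - 30 - 23
Step 4: silt = 47%

47


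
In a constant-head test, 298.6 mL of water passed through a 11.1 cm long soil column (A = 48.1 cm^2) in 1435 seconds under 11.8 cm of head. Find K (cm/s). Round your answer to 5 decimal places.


Step 1: K = Q * L / (A * t * h)
Step 2: Numerator = 298.6 * 11.1 = 3314.46
Step 3: Denominator = 48.1 * 1435 * 11.8 = 814477.3
Step 4: K = 3314.46 / 814477.3 = 0.00407 cm/s

0.00407


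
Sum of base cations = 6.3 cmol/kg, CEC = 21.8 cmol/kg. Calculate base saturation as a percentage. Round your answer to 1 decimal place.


Step 1: BS = 100 * (sum of bases) / CEC
Step 2: BS = 100 * 6.3 / 21.8
Step 3: BS = 28.9%

28.9


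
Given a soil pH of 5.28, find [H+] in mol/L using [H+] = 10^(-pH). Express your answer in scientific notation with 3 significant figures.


Step 1: [H+] = 10^(-pH)
Step 2: [H+] = 10^(-5.28)
Step 3: [H+] = 5.25e-06 mol/L

5.25e-06


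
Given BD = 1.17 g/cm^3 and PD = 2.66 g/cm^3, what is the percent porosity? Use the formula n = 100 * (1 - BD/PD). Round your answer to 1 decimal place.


Step 1: Formula: n = 100 * (1 - BD / PD)
Step 2: n = 100 * (1 - 1.17 / 2.66)
Step 3: n = 100 * (1 - 0.43985)
Step 4: n = 56.0%

56.0


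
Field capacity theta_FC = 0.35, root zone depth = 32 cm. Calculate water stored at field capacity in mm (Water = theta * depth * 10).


Step 1: Water (mm) = theta_FC * depth (cm) * 10
Step 2: Water = 0.35 * 32 * 10
Step 3: Water = 112.0 mm

112.0


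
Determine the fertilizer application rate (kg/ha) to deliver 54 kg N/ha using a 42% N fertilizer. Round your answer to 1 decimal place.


Step 1: Fertilizer rate = target N / (N content / 100)
Step 2: Rate = 54 / (42 / 100)
Step 3: Rate = 54 / 0.42
Step 4: Rate = 128.6 kg/ha

128.6


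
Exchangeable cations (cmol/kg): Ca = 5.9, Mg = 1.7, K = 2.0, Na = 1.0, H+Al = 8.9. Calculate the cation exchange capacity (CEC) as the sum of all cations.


Step 1: CEC = Ca + Mg + K + Na + (H+Al)
Step 2: CEC = 5.9 + 1.7 + 2.0 + 1.0 + 8.9
Step 3: CEC = 19.5 cmol/kg

19.5


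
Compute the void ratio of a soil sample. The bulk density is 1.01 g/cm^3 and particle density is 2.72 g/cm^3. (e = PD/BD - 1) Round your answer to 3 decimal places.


Step 1: e = PD / BD - 1
Step 2: e = 2.72 / 1.01 - 1
Step 3: e = 2.69307 - 1
Step 4: e = 1.693

1.693


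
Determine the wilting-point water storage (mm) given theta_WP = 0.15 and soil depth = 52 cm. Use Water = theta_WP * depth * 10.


Step 1: Water (mm) = theta_WP * depth * 10
Step 2: Water = 0.15 * 52 * 10
Step 3: Water = 78.0 mm

78.0


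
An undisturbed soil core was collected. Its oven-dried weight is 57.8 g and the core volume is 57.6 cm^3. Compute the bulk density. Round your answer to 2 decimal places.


Step 1: Identify the formula: BD = dry mass / volume
Step 2: Substitute values: BD = 57.8 / 57.6
Step 3: BD = 1.0 g/cm^3

1.0


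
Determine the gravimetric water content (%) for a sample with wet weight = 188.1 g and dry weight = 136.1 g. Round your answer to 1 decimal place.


Step 1: Water mass = wet - dry = 188.1 - 136.1 = 52.0 g
Step 2: w = 100 * water mass / dry mass
Step 3: w = 100 * 52.0 / 136.1 = 38.2%

38.2


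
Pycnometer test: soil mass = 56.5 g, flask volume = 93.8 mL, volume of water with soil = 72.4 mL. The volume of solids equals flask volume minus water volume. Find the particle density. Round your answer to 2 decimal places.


Step 1: Volume of solids = flask volume - water volume with soil
Step 2: V_solids = 93.8 - 72.4 = 21.4 mL
Step 3: Particle density = mass / V_solids = 56.5 / 21.4 = 2.64 g/cm^3

2.64


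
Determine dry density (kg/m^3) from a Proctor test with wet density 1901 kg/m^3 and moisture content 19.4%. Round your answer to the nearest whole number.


Step 1: Dry density = wet density / (1 + w/100)
Step 2: Dry density = 1901 / (1 + 19.4/100)
Step 3: Dry density = 1901 / 1.194
Step 4: Dry density = 1592 kg/m^3

1592


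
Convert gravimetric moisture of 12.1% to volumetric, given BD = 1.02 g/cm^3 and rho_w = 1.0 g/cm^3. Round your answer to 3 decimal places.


Step 1: theta = (w / 100) * BD / rho_w
Step 2: theta = (12.1 / 100) * 1.02 / 1.0
Step 3: theta = 0.121 * 1.02
Step 4: theta = 0.123

0.123


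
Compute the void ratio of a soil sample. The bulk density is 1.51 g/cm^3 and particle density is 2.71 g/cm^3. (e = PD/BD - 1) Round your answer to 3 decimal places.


Step 1: e = PD / BD - 1
Step 2: e = 2.71 / 1.51 - 1
Step 3: e = 1.7947 - 1
Step 4: e = 0.795

0.795


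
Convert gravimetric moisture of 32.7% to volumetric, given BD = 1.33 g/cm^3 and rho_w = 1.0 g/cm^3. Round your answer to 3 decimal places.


Step 1: theta = (w / 100) * BD / rho_w
Step 2: theta = (32.7 / 100) * 1.33 / 1.0
Step 3: theta = 0.327 * 1.33
Step 4: theta = 0.435

0.435


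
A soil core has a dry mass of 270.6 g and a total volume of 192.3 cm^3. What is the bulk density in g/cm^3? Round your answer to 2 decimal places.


Step 1: Identify the formula: BD = dry mass / volume
Step 2: Substitute values: BD = 270.6 / 192.3
Step 3: BD = 1.41 g/cm^3

1.41


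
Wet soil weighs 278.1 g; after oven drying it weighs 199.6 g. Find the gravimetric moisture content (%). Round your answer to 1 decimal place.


Step 1: Water mass = wet - dry = 278.1 - 199.6 = 78.5 g
Step 2: w = 100 * water mass / dry mass
Step 3: w = 100 * 78.5 / 199.6 = 39.3%

39.3


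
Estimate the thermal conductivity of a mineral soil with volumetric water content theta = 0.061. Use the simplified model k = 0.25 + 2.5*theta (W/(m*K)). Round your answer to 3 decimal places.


Step 1: k = 0.25 + 2.5 * theta
Step 2: k = 0.25 + 2.5 * 0.061
Step 3: k = 0.25 + 0.153
Step 4: k = 0.403 W/(m*K)

0.403


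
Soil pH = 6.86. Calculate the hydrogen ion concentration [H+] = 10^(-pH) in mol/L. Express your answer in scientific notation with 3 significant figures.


Step 1: [H+] = 10^(-pH)
Step 2: [H+] = 10^(-6.86)
Step 3: [H+] = 1.38e-07 mol/L

1.38e-07


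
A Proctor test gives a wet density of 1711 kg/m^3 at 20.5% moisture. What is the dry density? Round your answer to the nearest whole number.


Step 1: Dry density = wet density / (1 + w/100)
Step 2: Dry density = 1711 / (1 + 20.5/100)
Step 3: Dry density = 1711 / 1.205
Step 4: Dry density = 1420 kg/m^3

1420


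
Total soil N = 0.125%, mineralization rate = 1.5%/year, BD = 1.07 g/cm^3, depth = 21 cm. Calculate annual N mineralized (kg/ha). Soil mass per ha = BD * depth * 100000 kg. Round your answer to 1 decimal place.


Step 1: Soil mass per ha = BD * depth * 100000 = 1.07 * 21 * 100000 = 2247000 kg
Step 2: Total N pool = soil mass * N%/100 = 2247000 * 0.125/100 = 2808.75 kg/ha
Step 3: N mineralized = N pool * rate%/100 = 2808.75 * 1.5/100 = 42.1 kg/ha/yr

42.1


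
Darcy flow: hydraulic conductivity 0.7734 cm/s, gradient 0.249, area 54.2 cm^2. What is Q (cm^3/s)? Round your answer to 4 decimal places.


Step 1: Apply Darcy's law: Q = K * i * A
Step 2: Q = 0.7734 * 0.249 * 54.2
Step 3: Q = 10.4377 cm^3/s

10.4377


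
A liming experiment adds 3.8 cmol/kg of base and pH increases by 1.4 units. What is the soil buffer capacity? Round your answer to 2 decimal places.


Step 1: BC = change in base / change in pH
Step 2: BC = 3.8 / 1.4
Step 3: BC = 2.71 cmol/(kg*pH unit)

2.71


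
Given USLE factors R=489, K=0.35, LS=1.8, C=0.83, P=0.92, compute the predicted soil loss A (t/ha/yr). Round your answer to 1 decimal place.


Step 1: A = R * K * LS * C * P
Step 2: R * K = 489 * 0.35 = 171.15
Step 3: (R*K) * LS = 171.15 * 1.8 = 308.07
Step 4: * C * P = 308.07 * 0.83 * 0.92 = 235.2
Step 5: A = 235.2 t/(ha*yr)

235.2


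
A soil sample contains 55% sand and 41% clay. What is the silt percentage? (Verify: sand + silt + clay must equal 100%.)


Step 1: sand + silt + clay = 100%
Step 2: silt = 100 - sand - clay
Step 3: silt = 100 - 55 - 41
Step 4: silt = 4%

4


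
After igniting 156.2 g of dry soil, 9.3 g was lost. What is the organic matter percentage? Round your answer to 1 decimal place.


Step 1: OM% = 100 * LOI / sample mass
Step 2: OM = 100 * 9.3 / 156.2
Step 3: OM = 6.0%

6.0


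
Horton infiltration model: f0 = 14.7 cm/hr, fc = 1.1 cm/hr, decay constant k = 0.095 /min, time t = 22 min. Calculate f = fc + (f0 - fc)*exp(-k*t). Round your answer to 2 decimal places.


Step 1: f = fc + (f0 - fc) * exp(-k * t)
Step 2: exp(-0.095 * 22) = 0.123687
Step 3: f = 1.1 + (14.7 - 1.1) * 0.123687
Step 4: f = 1.1 + 13.6 * 0.123687
Step 5: f = 2.78 cm/hr

2.78


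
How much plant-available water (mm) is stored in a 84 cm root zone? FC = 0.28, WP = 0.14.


Step 1: Available water = (FC - WP) * depth * 10
Step 2: AW = (0.28 - 0.14) * 84 * 10
Step 3: AW = 0.14 * 84 * 10
Step 4: AW = 117.6 mm

117.6


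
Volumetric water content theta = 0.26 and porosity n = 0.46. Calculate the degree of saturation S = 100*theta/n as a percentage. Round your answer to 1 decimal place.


Step 1: S = 100 * theta_v / n
Step 2: S = 100 * 0.26 / 0.46
Step 3: S = 56.5%

56.5


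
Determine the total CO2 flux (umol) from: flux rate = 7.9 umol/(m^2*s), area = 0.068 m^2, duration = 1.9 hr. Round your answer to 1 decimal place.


Step 1: Convert time to seconds: 1.9 hr * 3600 = 6840.0 s
Step 2: Total = flux * area * time_s
Step 3: Total = 7.9 * 0.068 * 6840.0
Step 4: Total = 3674.4 umol

3674.4


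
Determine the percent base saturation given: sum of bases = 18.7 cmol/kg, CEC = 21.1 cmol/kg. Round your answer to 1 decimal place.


Step 1: BS = 100 * (sum of bases) / CEC
Step 2: BS = 100 * 18.7 / 21.1
Step 3: BS = 88.6%

88.6


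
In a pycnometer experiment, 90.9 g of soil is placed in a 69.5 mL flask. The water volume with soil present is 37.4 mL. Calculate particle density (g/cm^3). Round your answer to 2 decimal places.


Step 1: Volume of solids = flask volume - water volume with soil
Step 2: V_solids = 69.5 - 37.4 = 32.1 mL
Step 3: Particle density = mass / V_solids = 90.9 / 32.1 = 2.83 g/cm^3

2.83


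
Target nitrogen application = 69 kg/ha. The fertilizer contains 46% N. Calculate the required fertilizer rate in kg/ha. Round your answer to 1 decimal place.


Step 1: Fertilizer rate = target N / (N content / 100)
Step 2: Rate = 69 / (46 / 100)
Step 3: Rate = 69 / 0.46
Step 4: Rate = 150.0 kg/ha

150.0


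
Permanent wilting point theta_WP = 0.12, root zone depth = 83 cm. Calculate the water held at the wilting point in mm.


Step 1: Water (mm) = theta_WP * depth * 10
Step 2: Water = 0.12 * 83 * 10
Step 3: Water = 99.6 mm

99.6


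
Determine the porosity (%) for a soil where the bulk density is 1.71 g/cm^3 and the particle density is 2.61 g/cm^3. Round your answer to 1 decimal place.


Step 1: Formula: n = 100 * (1 - BD / PD)
Step 2: n = 100 * (1 - 1.71 / 2.61)
Step 3: n = 100 * (1 - 0.65517)
Step 4: n = 34.5%

34.5


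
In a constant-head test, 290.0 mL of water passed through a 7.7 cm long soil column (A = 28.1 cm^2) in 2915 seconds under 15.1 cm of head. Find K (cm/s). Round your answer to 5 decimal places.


Step 1: K = Q * L / (A * t * h)
Step 2: Numerator = 290.0 * 7.7 = 2233.0
Step 3: Denominator = 28.1 * 2915 * 15.1 = 1236863.65
Step 4: K = 2233.0 / 1236863.65 = 0.00181 cm/s

0.00181


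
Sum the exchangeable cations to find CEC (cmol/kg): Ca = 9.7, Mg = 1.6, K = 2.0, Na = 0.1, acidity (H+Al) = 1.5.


Step 1: CEC = Ca + Mg + K + Na + (H+Al)
Step 2: CEC = 9.7 + 1.6 + 2.0 + 0.1 + 1.5
Step 3: CEC = 14.9 cmol/kg

14.9


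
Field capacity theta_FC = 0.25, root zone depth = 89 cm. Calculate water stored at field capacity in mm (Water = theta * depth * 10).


Step 1: Water (mm) = theta_FC * depth (cm) * 10
Step 2: Water = 0.25 * 89 * 10
Step 3: Water = 222.5 mm

222.5


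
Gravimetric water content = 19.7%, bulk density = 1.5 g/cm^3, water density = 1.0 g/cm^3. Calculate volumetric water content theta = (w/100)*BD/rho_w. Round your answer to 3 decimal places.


Step 1: theta = (w / 100) * BD / rho_w
Step 2: theta = (19.7 / 100) * 1.5 / 1.0
Step 3: theta = 0.197 * 1.5
Step 4: theta = 0.296

0.296


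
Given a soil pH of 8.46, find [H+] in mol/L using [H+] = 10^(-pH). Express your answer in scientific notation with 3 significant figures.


Step 1: [H+] = 10^(-pH)
Step 2: [H+] = 10^(-8.46)
Step 3: [H+] = 3.47e-09 mol/L

3.47e-09


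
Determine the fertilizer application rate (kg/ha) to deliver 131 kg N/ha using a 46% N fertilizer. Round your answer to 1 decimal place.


Step 1: Fertilizer rate = target N / (N content / 100)
Step 2: Rate = 131 / (46 / 100)
Step 3: Rate = 131 / 0.46
Step 4: Rate = 284.8 kg/ha

284.8


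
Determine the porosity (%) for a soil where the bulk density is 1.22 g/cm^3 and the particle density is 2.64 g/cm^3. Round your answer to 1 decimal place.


Step 1: Formula: n = 100 * (1 - BD / PD)
Step 2: n = 100 * (1 - 1.22 / 2.64)
Step 3: n = 100 * (1 - 0.46212)
Step 4: n = 53.8%

53.8


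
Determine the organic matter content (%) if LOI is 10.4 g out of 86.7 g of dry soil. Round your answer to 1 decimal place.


Step 1: OM% = 100 * LOI / sample mass
Step 2: OM = 100 * 10.4 / 86.7
Step 3: OM = 12.0%

12.0


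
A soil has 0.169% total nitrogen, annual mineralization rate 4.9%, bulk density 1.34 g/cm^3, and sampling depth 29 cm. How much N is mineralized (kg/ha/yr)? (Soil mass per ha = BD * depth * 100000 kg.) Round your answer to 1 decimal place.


Step 1: Soil mass per ha = BD * depth * 100000 = 1.34 * 29 * 100000 = 3886000 kg
Step 2: Total N pool = soil mass * N%/100 = 3886000 * 0.169/100 = 6567.34 kg/ha
Step 3: N mineralized = N pool * rate%/100 = 6567.34 * 4.9/100 = 321.8 kg/ha/yr

321.8


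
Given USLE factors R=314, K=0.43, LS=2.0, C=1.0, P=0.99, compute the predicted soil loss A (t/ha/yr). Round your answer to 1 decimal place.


Step 1: A = R * K * LS * C * P
Step 2: R * K = 314 * 0.43 = 135.02
Step 3: (R*K) * LS = 135.02 * 2.0 = 270.04
Step 4: * C * P = 270.04 * 1.0 * 0.99 = 267.3
Step 5: A = 267.3 t/(ha*yr)

267.3


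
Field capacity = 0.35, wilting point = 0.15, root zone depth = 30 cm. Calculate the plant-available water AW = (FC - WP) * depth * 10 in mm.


Step 1: Available water = (FC - WP) * depth * 10
Step 2: AW = (0.35 - 0.15) * 30 * 10
Step 3: AW = 0.2 * 30 * 10
Step 4: AW = 60.0 mm

60.0


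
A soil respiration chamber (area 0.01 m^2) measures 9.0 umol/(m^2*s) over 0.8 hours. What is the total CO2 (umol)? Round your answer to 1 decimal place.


Step 1: Convert time to seconds: 0.8 hr * 3600 = 2880.0 s
Step 2: Total = flux * area * time_s
Step 3: Total = 9.0 * 0.01 * 2880.0
Step 4: Total = 259.2 umol

259.2


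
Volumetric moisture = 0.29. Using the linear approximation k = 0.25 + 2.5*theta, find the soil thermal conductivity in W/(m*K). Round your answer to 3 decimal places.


Step 1: k = 0.25 + 2.5 * theta
Step 2: k = 0.25 + 2.5 * 0.29
Step 3: k = 0.25 + 0.725
Step 4: k = 0.975 W/(m*K)

0.975


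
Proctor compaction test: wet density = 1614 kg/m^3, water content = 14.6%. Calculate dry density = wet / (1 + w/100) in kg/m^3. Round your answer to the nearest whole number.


Step 1: Dry density = wet density / (1 + w/100)
Step 2: Dry density = 1614 / (1 + 14.6/100)
Step 3: Dry density = 1614 / 1.146
Step 4: Dry density = 1408 kg/m^3

1408


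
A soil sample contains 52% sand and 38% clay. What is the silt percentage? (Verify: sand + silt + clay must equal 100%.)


Step 1: sand + silt + clay = 100%
Step 2: silt = 100 - sand - clay
Step 3: silt = 100 - 52 - 38
Step 4: silt = 10%

10


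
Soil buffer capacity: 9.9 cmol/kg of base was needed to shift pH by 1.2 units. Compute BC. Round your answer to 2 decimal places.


Step 1: BC = change in base / change in pH
Step 2: BC = 9.9 / 1.2
Step 3: BC = 8.25 cmol/(kg*pH unit)

8.25


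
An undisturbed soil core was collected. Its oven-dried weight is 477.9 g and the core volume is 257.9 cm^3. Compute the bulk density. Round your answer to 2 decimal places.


Step 1: Identify the formula: BD = dry mass / volume
Step 2: Substitute values: BD = 477.9 / 257.9
Step 3: BD = 1.85 g/cm^3

1.85


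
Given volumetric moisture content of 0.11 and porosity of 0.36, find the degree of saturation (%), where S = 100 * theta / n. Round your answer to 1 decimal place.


Step 1: S = 100 * theta_v / n
Step 2: S = 100 * 0.11 / 0.36
Step 3: S = 30.6%

30.6


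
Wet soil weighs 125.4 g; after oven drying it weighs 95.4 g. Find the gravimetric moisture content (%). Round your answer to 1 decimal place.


Step 1: Water mass = wet - dry = 125.4 - 95.4 = 30.0 g
Step 2: w = 100 * water mass / dry mass
Step 3: w = 100 * 30.0 / 95.4 = 31.4%

31.4


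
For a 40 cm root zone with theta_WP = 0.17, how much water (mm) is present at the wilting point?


Step 1: Water (mm) = theta_WP * depth * 10
Step 2: Water = 0.17 * 40 * 10
Step 3: Water = 68.0 mm

68.0


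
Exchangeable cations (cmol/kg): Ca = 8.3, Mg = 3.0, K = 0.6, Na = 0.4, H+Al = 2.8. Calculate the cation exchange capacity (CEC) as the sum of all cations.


Step 1: CEC = Ca + Mg + K + Na + (H+Al)
Step 2: CEC = 8.3 + 3.0 + 0.6 + 0.4 + 2.8
Step 3: CEC = 15.1 cmol/kg

15.1


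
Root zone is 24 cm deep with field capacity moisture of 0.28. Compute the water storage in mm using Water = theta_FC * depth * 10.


Step 1: Water (mm) = theta_FC * depth (cm) * 10
Step 2: Water = 0.28 * 24 * 10
Step 3: Water = 67.2 mm

67.2


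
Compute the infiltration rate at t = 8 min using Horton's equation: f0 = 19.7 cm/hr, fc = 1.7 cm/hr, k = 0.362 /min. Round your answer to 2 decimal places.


Step 1: f = fc + (f0 - fc) * exp(-k * t)
Step 2: exp(-0.362 * 8) = 0.055244
Step 3: f = 1.7 + (19.7 - 1.7) * 0.055244
Step 4: f = 1.7 + 18.0 * 0.055244
Step 5: f = 2.69 cm/hr

2.69


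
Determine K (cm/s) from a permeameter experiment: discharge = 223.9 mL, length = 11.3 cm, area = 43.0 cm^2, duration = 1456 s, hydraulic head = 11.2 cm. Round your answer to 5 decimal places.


Step 1: K = Q * L / (A * t * h)
Step 2: Numerator = 223.9 * 11.3 = 2530.07
Step 3: Denominator = 43.0 * 1456 * 11.2 = 701209.6
Step 4: K = 2530.07 / 701209.6 = 0.00361 cm/s

0.00361


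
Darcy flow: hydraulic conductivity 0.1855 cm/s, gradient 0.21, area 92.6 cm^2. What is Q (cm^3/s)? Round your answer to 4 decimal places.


Step 1: Apply Darcy's law: Q = K * i * A
Step 2: Q = 0.1855 * 0.21 * 92.6
Step 3: Q = 3.6072 cm^3/s

3.6072


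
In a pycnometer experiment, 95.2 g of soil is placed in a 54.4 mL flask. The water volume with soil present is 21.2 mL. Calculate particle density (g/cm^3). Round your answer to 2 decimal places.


Step 1: Volume of solids = flask volume - water volume with soil
Step 2: V_solids = 54.4 - 21.2 = 33.2 mL
Step 3: Particle density = mass / V_solids = 95.2 / 33.2 = 2.87 g/cm^3

2.87


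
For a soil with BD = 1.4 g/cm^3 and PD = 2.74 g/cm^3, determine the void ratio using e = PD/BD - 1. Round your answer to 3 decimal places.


Step 1: e = PD / BD - 1
Step 2: e = 2.74 / 1.4 - 1
Step 3: e = 1.95714 - 1
Step 4: e = 0.957

0.957


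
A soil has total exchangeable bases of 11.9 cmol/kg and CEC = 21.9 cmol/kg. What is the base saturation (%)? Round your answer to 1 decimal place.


Step 1: BS = 100 * (sum of bases) / CEC
Step 2: BS = 100 * 11.9 / 21.9
Step 3: BS = 54.3%

54.3


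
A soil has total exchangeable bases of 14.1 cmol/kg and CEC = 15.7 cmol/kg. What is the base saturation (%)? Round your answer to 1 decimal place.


Step 1: BS = 100 * (sum of bases) / CEC
Step 2: BS = 100 * 14.1 / 15.7
Step 3: BS = 89.8%

89.8


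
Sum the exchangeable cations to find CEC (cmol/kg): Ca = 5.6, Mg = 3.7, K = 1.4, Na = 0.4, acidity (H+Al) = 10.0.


Step 1: CEC = Ca + Mg + K + Na + (H+Al)
Step 2: CEC = 5.6 + 3.7 + 1.4 + 0.4 + 10.0
Step 3: CEC = 21.1 cmol/kg

21.1


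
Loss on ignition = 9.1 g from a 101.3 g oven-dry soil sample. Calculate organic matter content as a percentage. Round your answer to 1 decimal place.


Step 1: OM% = 100 * LOI / sample mass
Step 2: OM = 100 * 9.1 / 101.3
Step 3: OM = 9.0%

9.0


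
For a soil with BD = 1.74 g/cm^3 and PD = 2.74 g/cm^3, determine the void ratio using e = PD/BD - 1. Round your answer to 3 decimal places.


Step 1: e = PD / BD - 1
Step 2: e = 2.74 / 1.74 - 1
Step 3: e = 1.57471 - 1
Step 4: e = 0.575

0.575


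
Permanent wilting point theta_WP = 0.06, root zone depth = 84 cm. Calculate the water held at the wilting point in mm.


Step 1: Water (mm) = theta_WP * depth * 10
Step 2: Water = 0.06 * 84 * 10
Step 3: Water = 50.4 mm

50.4


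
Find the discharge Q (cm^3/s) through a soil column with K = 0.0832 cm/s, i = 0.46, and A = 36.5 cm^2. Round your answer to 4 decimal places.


Step 1: Apply Darcy's law: Q = K * i * A
Step 2: Q = 0.0832 * 0.46 * 36.5
Step 3: Q = 1.3969 cm^3/s

1.3969


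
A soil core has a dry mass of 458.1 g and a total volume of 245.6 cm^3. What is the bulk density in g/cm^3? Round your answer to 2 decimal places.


Step 1: Identify the formula: BD = dry mass / volume
Step 2: Substitute values: BD = 458.1 / 245.6
Step 3: BD = 1.87 g/cm^3

1.87


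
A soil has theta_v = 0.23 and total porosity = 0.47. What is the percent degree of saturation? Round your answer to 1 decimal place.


Step 1: S = 100 * theta_v / n
Step 2: S = 100 * 0.23 / 0.47
Step 3: S = 48.9%

48.9


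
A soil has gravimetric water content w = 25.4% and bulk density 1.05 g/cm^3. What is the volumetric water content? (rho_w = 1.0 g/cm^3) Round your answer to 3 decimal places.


Step 1: theta = (w / 100) * BD / rho_w
Step 2: theta = (25.4 / 100) * 1.05 / 1.0
Step 3: theta = 0.254 * 1.05
Step 4: theta = 0.267

0.267


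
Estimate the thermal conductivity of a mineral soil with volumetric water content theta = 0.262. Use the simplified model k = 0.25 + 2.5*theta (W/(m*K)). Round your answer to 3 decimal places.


Step 1: k = 0.25 + 2.5 * theta
Step 2: k = 0.25 + 2.5 * 0.262
Step 3: k = 0.25 + 0.655
Step 4: k = 0.905 W/(m*K)

0.905


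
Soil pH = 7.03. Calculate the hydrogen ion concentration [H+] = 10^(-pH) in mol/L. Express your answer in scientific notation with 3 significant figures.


Step 1: [H+] = 10^(-pH)
Step 2: [H+] = 10^(-7.03)
Step 3: [H+] = 9.33e-08 mol/L

9.33e-08


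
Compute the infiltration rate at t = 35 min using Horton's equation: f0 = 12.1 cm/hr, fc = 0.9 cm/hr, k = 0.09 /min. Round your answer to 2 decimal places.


Step 1: f = fc + (f0 - fc) * exp(-k * t)
Step 2: exp(-0.09 * 35) = 0.042852
Step 3: f = 0.9 + (12.1 - 0.9) * 0.042852
Step 4: f = 0.9 + 11.2 * 0.042852
Step 5: f = 1.38 cm/hr

1.38


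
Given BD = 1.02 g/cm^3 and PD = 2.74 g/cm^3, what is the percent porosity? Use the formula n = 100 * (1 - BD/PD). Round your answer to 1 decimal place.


Step 1: Formula: n = 100 * (1 - BD / PD)
Step 2: n = 100 * (1 - 1.02 / 2.74)
Step 3: n = 100 * (1 - 0.37226)
Step 4: n = 62.8%

62.8


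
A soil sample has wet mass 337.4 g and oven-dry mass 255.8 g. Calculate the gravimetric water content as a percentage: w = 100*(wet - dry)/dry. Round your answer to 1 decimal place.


Step 1: Water mass = wet - dry = 337.4 - 255.8 = 81.6 g
Step 2: w = 100 * water mass / dry mass
Step 3: w = 100 * 81.6 / 255.8 = 31.9%

31.9


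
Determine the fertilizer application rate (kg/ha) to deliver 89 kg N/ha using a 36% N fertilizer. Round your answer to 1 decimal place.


Step 1: Fertilizer rate = target N / (N content / 100)
Step 2: Rate = 89 / (36 / 100)
Step 3: Rate = 89 / 0.36
Step 4: Rate = 247.2 kg/ha

247.2


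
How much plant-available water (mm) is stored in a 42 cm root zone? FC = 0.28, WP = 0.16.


Step 1: Available water = (FC - WP) * depth * 10
Step 2: AW = (0.28 - 0.16) * 42 * 10
Step 3: AW = 0.12 * 42 * 10
Step 4: AW = 50.4 mm

50.4


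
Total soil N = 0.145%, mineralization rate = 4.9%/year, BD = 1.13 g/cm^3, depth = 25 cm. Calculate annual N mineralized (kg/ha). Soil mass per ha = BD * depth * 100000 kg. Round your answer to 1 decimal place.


Step 1: Soil mass per ha = BD * depth * 100000 = 1.13 * 25 * 100000 = 2825000 kg
Step 2: Total N pool = soil mass * N%/100 = 2825000 * 0.145/100 = 4096.25 kg/ha
Step 3: N mineralized = N pool * rate%/100 = 4096.25 * 4.9/100 = 200.7 kg/ha/yr

200.7


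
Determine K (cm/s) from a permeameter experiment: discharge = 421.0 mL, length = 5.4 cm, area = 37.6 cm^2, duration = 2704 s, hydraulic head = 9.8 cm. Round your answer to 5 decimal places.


Step 1: K = Q * L / (A * t * h)
Step 2: Numerator = 421.0 * 5.4 = 2273.4
Step 3: Denominator = 37.6 * 2704 * 9.8 = 996369.92
Step 4: K = 2273.4 / 996369.92 = 0.00228 cm/s

0.00228


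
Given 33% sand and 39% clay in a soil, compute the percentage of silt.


Step 1: sand + silt + clay = 100%
Step 2: silt = 100 - sand - clay
Step 3: silt = 100 - 33 - 39
Step 4: silt = 28%

28


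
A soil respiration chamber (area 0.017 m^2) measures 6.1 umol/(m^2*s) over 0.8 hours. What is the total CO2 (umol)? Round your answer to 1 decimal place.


Step 1: Convert time to seconds: 0.8 hr * 3600 = 2880.0 s
Step 2: Total = flux * area * time_s
Step 3: Total = 6.1 * 0.017 * 2880.0
Step 4: Total = 298.7 umol

298.7


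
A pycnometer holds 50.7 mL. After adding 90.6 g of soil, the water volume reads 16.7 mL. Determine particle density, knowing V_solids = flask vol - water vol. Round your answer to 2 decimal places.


Step 1: Volume of solids = flask volume - water volume with soil
Step 2: V_solids = 50.7 - 16.7 = 34.0 mL
Step 3: Particle density = mass / V_solids = 90.6 / 34.0 = 2.66 g/cm^3

2.66


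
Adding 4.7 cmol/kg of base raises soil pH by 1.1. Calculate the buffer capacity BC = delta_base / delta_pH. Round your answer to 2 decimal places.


Step 1: BC = change in base / change in pH
Step 2: BC = 4.7 / 1.1
Step 3: BC = 4.27 cmol/(kg*pH unit)

4.27


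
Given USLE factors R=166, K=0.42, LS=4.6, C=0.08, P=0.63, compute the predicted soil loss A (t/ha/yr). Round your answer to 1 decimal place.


Step 1: A = R * K * LS * C * P
Step 2: R * K = 166 * 0.42 = 69.72
Step 3: (R*K) * LS = 69.72 * 4.6 = 320.712
Step 4: * C * P = 320.712 * 0.08 * 0.63 = 16.2
Step 5: A = 16.2 t/(ha*yr)

16.2


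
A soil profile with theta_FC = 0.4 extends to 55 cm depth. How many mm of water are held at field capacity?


Step 1: Water (mm) = theta_FC * depth (cm) * 10
Step 2: Water = 0.4 * 55 * 10
Step 3: Water = 220.0 mm

220.0


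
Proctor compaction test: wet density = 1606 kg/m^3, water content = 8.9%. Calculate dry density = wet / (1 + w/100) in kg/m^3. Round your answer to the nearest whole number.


Step 1: Dry density = wet density / (1 + w/100)
Step 2: Dry density = 1606 / (1 + 8.9/100)
Step 3: Dry density = 1606 / 1.089
Step 4: Dry density = 1475 kg/m^3

1475


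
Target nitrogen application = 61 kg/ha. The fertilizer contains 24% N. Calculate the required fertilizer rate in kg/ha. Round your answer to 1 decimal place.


Step 1: Fertilizer rate = target N / (N content / 100)
Step 2: Rate = 61 / (24 / 100)
Step 3: Rate = 61 / 0.24
Step 4: Rate = 254.2 kg/ha

254.2


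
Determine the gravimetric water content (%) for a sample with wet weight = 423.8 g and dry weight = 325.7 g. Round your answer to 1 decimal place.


Step 1: Water mass = wet - dry = 423.8 - 325.7 = 98.1 g
Step 2: w = 100 * water mass / dry mass
Step 3: w = 100 * 98.1 / 325.7 = 30.1%

30.1


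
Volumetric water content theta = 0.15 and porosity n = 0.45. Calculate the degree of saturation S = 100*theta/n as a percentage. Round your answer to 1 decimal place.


Step 1: S = 100 * theta_v / n
Step 2: S = 100 * 0.15 / 0.45
Step 3: S = 33.3%

33.3


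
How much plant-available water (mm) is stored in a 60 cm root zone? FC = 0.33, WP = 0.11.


Step 1: Available water = (FC - WP) * depth * 10
Step 2: AW = (0.33 - 0.11) * 60 * 10
Step 3: AW = 0.22 * 60 * 10
Step 4: AW = 132.0 mm

132.0


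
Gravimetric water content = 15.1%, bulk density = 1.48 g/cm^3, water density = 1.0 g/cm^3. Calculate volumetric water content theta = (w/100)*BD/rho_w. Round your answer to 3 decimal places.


Step 1: theta = (w / 100) * BD / rho_w
Step 2: theta = (15.1 / 100) * 1.48 / 1.0
Step 3: theta = 0.151 * 1.48
Step 4: theta = 0.223

0.223


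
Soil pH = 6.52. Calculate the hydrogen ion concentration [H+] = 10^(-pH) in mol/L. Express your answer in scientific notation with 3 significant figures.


Step 1: [H+] = 10^(-pH)
Step 2: [H+] = 10^(-6.52)
Step 3: [H+] = 3.02e-07 mol/L

3.02e-07


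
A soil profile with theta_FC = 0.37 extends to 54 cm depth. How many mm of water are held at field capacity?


Step 1: Water (mm) = theta_FC * depth (cm) * 10
Step 2: Water = 0.37 * 54 * 10
Step 3: Water = 199.8 mm

199.8


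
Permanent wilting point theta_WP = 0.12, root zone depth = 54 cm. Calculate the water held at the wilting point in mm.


Step 1: Water (mm) = theta_WP * depth * 10
Step 2: Water = 0.12 * 54 * 10
Step 3: Water = 64.8 mm

64.8


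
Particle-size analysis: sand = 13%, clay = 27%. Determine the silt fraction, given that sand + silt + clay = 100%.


Step 1: sand + silt + clay = 100%
Step 2: silt = 100 - sand - clay
Step 3: silt = 100 - 13 - 27
Step 4: silt = 60%

60


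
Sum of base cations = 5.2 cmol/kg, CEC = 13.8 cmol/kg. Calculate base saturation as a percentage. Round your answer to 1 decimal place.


Step 1: BS = 100 * (sum of bases) / CEC
Step 2: BS = 100 * 5.2 / 13.8
Step 3: BS = 37.7%

37.7


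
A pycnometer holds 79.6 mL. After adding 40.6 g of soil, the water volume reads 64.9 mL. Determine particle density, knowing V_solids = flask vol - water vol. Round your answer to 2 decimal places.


Step 1: Volume of solids = flask volume - water volume with soil
Step 2: V_solids = 79.6 - 64.9 = 14.7 mL
Step 3: Particle density = mass / V_solids = 40.6 / 14.7 = 2.76 g/cm^3

2.76


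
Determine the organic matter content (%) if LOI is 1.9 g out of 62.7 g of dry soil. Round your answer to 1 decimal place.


Step 1: OM% = 100 * LOI / sample mass
Step 2: OM = 100 * 1.9 / 62.7
Step 3: OM = 3.0%

3.0


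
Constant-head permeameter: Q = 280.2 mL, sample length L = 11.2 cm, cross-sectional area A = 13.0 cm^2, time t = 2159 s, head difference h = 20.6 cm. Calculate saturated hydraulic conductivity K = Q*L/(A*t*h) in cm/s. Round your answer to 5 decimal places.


Step 1: K = Q * L / (A * t * h)
Step 2: Numerator = 280.2 * 11.2 = 3138.24
Step 3: Denominator = 13.0 * 2159 * 20.6 = 578180.2
Step 4: K = 3138.24 / 578180.2 = 0.00543 cm/s

0.00543


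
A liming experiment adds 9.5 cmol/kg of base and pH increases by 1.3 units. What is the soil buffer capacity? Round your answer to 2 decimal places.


Step 1: BC = change in base / change in pH
Step 2: BC = 9.5 / 1.3
Step 3: BC = 7.31 cmol/(kg*pH unit)

7.31


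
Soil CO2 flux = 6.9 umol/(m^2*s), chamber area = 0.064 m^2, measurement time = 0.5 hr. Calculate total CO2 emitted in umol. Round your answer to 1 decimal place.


Step 1: Convert time to seconds: 0.5 hr * 3600 = 1800.0 s
Step 2: Total = flux * area * time_s
Step 3: Total = 6.9 * 0.064 * 1800.0
Step 4: Total = 794.9 umol

794.9


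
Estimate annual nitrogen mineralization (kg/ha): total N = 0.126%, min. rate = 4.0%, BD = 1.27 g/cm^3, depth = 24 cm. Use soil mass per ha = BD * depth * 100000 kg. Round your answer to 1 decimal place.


Step 1: Soil mass per ha = BD * depth * 100000 = 1.27 * 24 * 100000 = 3048000 kg
Step 2: Total N pool = soil mass * N%/100 = 3048000 * 0.126/100 = 3840.48 kg/ha
Step 3: N mineralized = N pool * rate%/100 = 3840.48 * 4.0/100 = 153.6 kg/ha/yr

153.6


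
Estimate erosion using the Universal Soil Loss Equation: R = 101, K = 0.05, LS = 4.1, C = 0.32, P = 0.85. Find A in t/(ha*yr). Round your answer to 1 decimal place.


Step 1: A = R * K * LS * C * P
Step 2: R * K = 101 * 0.05 = 5.05
Step 3: (R*K) * LS = 5.05 * 4.1 = 20.705
Step 4: * C * P = 20.705 * 0.32 * 0.85 = 5.6
Step 5: A = 5.6 t/(ha*yr)

5.6


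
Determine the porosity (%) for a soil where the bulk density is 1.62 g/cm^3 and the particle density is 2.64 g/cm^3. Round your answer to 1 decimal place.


Step 1: Formula: n = 100 * (1 - BD / PD)
Step 2: n = 100 * (1 - 1.62 / 2.64)
Step 3: n = 100 * (1 - 0.61364)
Step 4: n = 38.6%

38.6


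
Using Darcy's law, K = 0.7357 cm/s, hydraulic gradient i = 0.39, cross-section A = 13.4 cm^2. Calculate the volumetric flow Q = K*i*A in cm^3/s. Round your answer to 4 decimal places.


Step 1: Apply Darcy's law: Q = K * i * A
Step 2: Q = 0.7357 * 0.39 * 13.4
Step 3: Q = 3.8448 cm^3/s

3.8448


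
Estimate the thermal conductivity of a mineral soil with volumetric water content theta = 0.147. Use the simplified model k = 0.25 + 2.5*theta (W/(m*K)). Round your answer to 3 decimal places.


Step 1: k = 0.25 + 2.5 * theta
Step 2: k = 0.25 + 2.5 * 0.147
Step 3: k = 0.25 + 0.368
Step 4: k = 0.618 W/(m*K)

0.618


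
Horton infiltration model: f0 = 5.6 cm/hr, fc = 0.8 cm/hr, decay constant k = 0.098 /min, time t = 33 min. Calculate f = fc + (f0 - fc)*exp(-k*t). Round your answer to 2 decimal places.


Step 1: f = fc + (f0 - fc) * exp(-k * t)
Step 2: exp(-0.098 * 33) = 0.0394
Step 3: f = 0.8 + (5.6 - 0.8) * 0.0394
Step 4: f = 0.8 + 4.8 * 0.0394
Step 5: f = 0.99 cm/hr

0.99


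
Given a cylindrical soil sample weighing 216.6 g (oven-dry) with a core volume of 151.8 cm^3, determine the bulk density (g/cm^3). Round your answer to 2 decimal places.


Step 1: Identify the formula: BD = dry mass / volume
Step 2: Substitute values: BD = 216.6 / 151.8
Step 3: BD = 1.43 g/cm^3

1.43


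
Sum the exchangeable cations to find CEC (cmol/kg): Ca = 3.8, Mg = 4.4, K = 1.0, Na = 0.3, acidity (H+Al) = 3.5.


Step 1: CEC = Ca + Mg + K + Na + (H+Al)
Step 2: CEC = 3.8 + 4.4 + 1.0 + 0.3 + 3.5
Step 3: CEC = 13.0 cmol/kg

13.0


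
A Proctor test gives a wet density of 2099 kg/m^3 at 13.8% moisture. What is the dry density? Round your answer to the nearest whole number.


Step 1: Dry density = wet density / (1 + w/100)
Step 2: Dry density = 2099 / (1 + 13.8/100)
Step 3: Dry density = 2099 / 1.138
Step 4: Dry density = 1844 kg/m^3

1844


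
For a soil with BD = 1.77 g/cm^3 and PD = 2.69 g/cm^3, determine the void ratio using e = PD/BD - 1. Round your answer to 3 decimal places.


Step 1: e = PD / BD - 1
Step 2: e = 2.69 / 1.77 - 1
Step 3: e = 1.51977 - 1
Step 4: e = 0.52

0.52


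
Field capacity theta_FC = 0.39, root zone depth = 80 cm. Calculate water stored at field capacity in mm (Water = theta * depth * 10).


Step 1: Water (mm) = theta_FC * depth (cm) * 10
Step 2: Water = 0.39 * 80 * 10
Step 3: Water = 312.0 mm

312.0


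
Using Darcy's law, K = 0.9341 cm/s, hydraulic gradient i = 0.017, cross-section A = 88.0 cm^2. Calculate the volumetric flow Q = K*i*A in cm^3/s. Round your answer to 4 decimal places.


Step 1: Apply Darcy's law: Q = K * i * A
Step 2: Q = 0.9341 * 0.017 * 88.0
Step 3: Q = 1.3974 cm^3/s

1.3974


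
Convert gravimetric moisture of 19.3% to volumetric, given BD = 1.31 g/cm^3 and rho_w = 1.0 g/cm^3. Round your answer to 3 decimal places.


Step 1: theta = (w / 100) * BD / rho_w
Step 2: theta = (19.3 / 100) * 1.31 / 1.0
Step 3: theta = 0.193 * 1.31
Step 4: theta = 0.253

0.253


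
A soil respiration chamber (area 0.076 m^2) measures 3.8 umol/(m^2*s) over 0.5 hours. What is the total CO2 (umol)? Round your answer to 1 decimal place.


Step 1: Convert time to seconds: 0.5 hr * 3600 = 1800.0 s
Step 2: Total = flux * area * time_s
Step 3: Total = 3.8 * 0.076 * 1800.0
Step 4: Total = 519.8 umol

519.8


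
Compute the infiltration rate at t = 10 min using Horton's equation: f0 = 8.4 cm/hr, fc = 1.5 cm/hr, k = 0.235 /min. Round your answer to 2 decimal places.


Step 1: f = fc + (f0 - fc) * exp(-k * t)
Step 2: exp(-0.235 * 10) = 0.095369
Step 3: f = 1.5 + (8.4 - 1.5) * 0.095369
Step 4: f = 1.5 + 6.9 * 0.095369
Step 5: f = 2.16 cm/hr

2.16


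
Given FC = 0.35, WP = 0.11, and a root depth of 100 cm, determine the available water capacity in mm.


Step 1: Available water = (FC - WP) * depth * 10
Step 2: AW = (0.35 - 0.11) * 100 * 10
Step 3: AW = 0.24 * 100 * 10
Step 4: AW = 240.0 mm

240.0


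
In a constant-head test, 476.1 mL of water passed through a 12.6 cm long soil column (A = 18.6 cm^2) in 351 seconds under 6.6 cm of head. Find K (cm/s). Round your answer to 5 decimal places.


Step 1: K = Q * L / (A * t * h)
Step 2: Numerator = 476.1 * 12.6 = 5998.86
Step 3: Denominator = 18.6 * 351 * 6.6 = 43088.76
Step 4: K = 5998.86 / 43088.76 = 0.13922 cm/s

0.13922


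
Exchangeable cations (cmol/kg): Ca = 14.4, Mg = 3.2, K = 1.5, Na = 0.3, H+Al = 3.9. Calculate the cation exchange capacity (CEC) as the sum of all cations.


Step 1: CEC = Ca + Mg + K + Na + (H+Al)
Step 2: CEC = 14.4 + 3.2 + 1.5 + 0.3 + 3.9
Step 3: CEC = 23.3 cmol/kg

23.3


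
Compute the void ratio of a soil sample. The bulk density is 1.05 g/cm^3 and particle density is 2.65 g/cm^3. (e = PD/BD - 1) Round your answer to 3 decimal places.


Step 1: e = PD / BD - 1
Step 2: e = 2.65 / 1.05 - 1
Step 3: e = 2.52381 - 1
Step 4: e = 1.524

1.524


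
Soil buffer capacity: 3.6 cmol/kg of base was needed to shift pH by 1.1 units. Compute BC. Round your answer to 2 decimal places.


Step 1: BC = change in base / change in pH
Step 2: BC = 3.6 / 1.1
Step 3: BC = 3.27 cmol/(kg*pH unit)

3.27


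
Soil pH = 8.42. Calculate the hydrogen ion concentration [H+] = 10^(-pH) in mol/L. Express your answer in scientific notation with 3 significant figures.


Step 1: [H+] = 10^(-pH)
Step 2: [H+] = 10^(-8.42)
Step 3: [H+] = 3.80e-09 mol/L

3.80e-09


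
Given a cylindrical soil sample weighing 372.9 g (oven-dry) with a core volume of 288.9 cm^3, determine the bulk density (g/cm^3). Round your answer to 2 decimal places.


Step 1: Identify the formula: BD = dry mass / volume
Step 2: Substitute values: BD = 372.9 / 288.9
Step 3: BD = 1.29 g/cm^3

1.29


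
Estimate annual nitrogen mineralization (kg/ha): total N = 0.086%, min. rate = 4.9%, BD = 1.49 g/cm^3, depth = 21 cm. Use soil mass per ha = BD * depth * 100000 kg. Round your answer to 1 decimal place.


Step 1: Soil mass per ha = BD * depth * 100000 = 1.49 * 21 * 100000 = 3129000 kg
Step 2: Total N pool = soil mass * N%/100 = 3129000 * 0.086/100 = 2690.94 kg/ha
Step 3: N mineralized = N pool * rate%/100 = 2690.94 * 4.9/100 = 131.9 kg/ha/yr

131.9


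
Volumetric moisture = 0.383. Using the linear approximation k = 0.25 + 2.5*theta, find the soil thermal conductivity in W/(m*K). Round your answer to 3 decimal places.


Step 1: k = 0.25 + 2.5 * theta
Step 2: k = 0.25 + 2.5 * 0.383
Step 3: k = 0.25 + 0.958
Step 4: k = 1.208 W/(m*K)

1.208
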